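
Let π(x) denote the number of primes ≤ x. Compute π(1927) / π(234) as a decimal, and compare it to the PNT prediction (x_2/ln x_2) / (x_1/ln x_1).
π(1927)/π(234) = 293/51 ≈ 5.7451;  PNT prediction ≈ 5.9395.

π(234) = 51 and π(1927) = 293, so π(1927)/π(234) ≈ 5.7451. The PNT-predicted ratio is (1927/ln(1927)) / (234/ln(234)) ≈ 5.9395. The two agree to within a few percent, as expected.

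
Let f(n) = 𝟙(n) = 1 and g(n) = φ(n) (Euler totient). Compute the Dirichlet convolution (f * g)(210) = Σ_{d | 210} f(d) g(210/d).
(𝟙 * φ)(210) = 210

Divisors of 210: [1, 2, 3, 5, 6, 7, 10, 14, 15, 21, 30, 35, 42, 70, 105, 210]. For each d | 210:
  d = 1: 𝟙(1) · φ(210/1) = 1 · 48 = 48
  d = 2: 𝟙(2) · φ(210/2) = 1 · 48 = 48
  d = 3: 𝟙(3) · φ(210/3) = 1 · 24 = 24
  d = 5: 𝟙(5) · φ(210/5) = 1 · 12 = 12
  d = 6: 𝟙(6) · φ(210/6) = 1 · 24 = 24
  d = 7: 𝟙(7) · φ(210/7) = 1 · 8 = 8
  d = 10: 𝟙(10) · φ(210/10) = 1 · 12 = 12
  d = 14: 𝟙(14) · φ(210/14) = 1 · 8 = 8
  d = 15: 𝟙(15) · φ(210/15) = 1 · 6 = 6
  d = 21: 𝟙(21) · φ(210/21) = 1 · 4 = 4
  d = 30: 𝟙(30) · φ(210/30) = 1 · 6 = 6
  d = 35: 𝟙(35) · φ(210/35) = 1 · 2 = 2
  d = 42: 𝟙(42) · φ(210/42) = 1 · 4 = 4
  d = 70: 𝟙(70) · φ(210/70) = 1 · 2 = 2
  d = 105: 𝟙(105) · φ(210/105) = 1 · 1 = 1
  d = 210: 𝟙(210) · φ(210/210) = 1 · 1 = 1
Summing: (𝟙 * φ)(210) = 48 + 48 + 24 + 12 + 24 + 8 + 12 + 8 + 6 + 4 + 6 + 2 + 4 + 2 + 1 + 1 = 210.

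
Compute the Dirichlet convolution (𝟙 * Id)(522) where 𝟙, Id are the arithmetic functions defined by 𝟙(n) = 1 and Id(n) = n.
(𝟙 * Id)(522) = 1170

Divisors of 522: [1, 2, 3, 6, 9, 18, 29, 58, 87, 174, 261, 522]. For each d | 522:
  d = 1: 𝟙(1) · Id(522/1) = 1 · 522 = 522
  d = 2: 𝟙(2) · Id(522/2) = 1 · 261 = 261
  d = 3: 𝟙(3) · Id(522/3) = 1 · 174 = 174
  d = 6: 𝟙(6) · Id(522/6) = 1 · 87 = 87
  d = 9: 𝟙(9) · Id(522/9) = 1 · 58 = 58
  d = 18: 𝟙(18) · Id(522/18) = 1 · 29 = 29
  d = 29: 𝟙(29) · Id(522/29) = 1 · 18 = 18
  d = 58: 𝟙(58) · Id(522/58) = 1 · 9 = 9
  d = 87: 𝟙(87) · Id(522/87) = 1 · 6 = 6
  d = 174: 𝟙(174) · Id(522/174) = 1 · 3 = 3
  d = 261: 𝟙(261) · Id(522/261) = 1 · 2 = 2
  d = 522: 𝟙(522) · Id(522/522) = 1 · 1 = 1
Summing: (𝟙 * Id)(522) = 522 + 261 + 174 + 87 + 58 + 29 + 18 + 9 + 6 + 3 + 2 + 1 = 1170.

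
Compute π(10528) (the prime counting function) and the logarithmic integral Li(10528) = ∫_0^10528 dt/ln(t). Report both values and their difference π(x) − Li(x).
π(10528) = 1286;  Li(10528) ≈ 1303.30;  π(x) − Li(x) ≈ -17.30.

Direct count of primes ≤ 10528 gives π(10528) = 1286. Numerical evaluation of the logarithmic integral gives Li(10528) ≈ 1303.30. The difference π(x) − Li(x) ≈ -17.30 is typically negative for small/moderate x (Li(x) overestimates), though Littlewood's theorem shows this sign changes infinitely often.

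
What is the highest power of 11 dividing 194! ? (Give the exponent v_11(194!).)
v_11(194!) = 18

Legendre's formula: v_p(n!) = Σ_{k ≥ 1} ⌊n / p^k⌋. For p = 11, n = 194, the terms are:
  ⌊194/11^1⌋ = ⌊194/11⌋ = 17
  ⌊194/11^2⌋ = ⌊194/121⌋ = 1
(the next term ⌊194/11^3⌋ = 0, terminating the sum). Summing: v_11(194!) = 17 + 1 = 18.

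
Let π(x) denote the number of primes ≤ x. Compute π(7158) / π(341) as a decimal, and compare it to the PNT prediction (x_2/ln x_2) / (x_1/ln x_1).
π(7158)/π(341) = 915/68 ≈ 13.4559;  PNT prediction ≈ 13.7921.

π(341) = 68 and π(7158) = 915, so π(7158)/π(341) ≈ 13.4559. The PNT-predicted ratio is (7158/ln(7158)) / (341/ln(341)) ≈ 13.7921. The two agree to within a few percent, as expected.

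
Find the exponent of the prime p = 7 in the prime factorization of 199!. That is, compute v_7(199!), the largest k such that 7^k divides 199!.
v_7(199!) = 32

Legendre's formula: v_p(n!) = Σ_{k ≥ 1} ⌊n / p^k⌋. For p = 7, n = 199, the terms are:
  ⌊199/7^1⌋ = ⌊199/7⌋ = 28
  ⌊199/7^2⌋ = ⌊199/49⌋ = 4
(the next term ⌊199/7^3⌋ = 0, terminating the sum). Summing: v_7(199!) = 28 + 4 = 32.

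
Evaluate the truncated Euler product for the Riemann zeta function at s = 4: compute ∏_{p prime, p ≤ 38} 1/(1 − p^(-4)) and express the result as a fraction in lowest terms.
∏ = 118583889910340935015737417301254569/109564363617893205834674995200000000

The primes p ≤ 38 are [2, 3, 5, 7, 11, 13, 17, 19, 23, 29, 31, 37]. For each prime, (1 − 1/p^4)^(-1) = p^4 / (p^4 − 1). The product is (1 − 1/2^4)^(-1), (1 − 1/3^4)^(-1), (1 − 1/5^4)^(-1), (1 − 1/7^4)^(-1), (1 − 1/11^4)^(-1), (1 − 1/13^4)^(-1), (1 − 1/17^4)^(-1), (1 − 1/19^4)^(-1), (1 − 1/23^4)^(-1), (1 − 1/29^4)^(-1), (1 − 1/31^4)^(-1), (1 − 1/37^4)^(-1) = ∏ p^4 / (p^4 − 1) = 118583889910340935015737417301254569/109564363617893205834674995200000000.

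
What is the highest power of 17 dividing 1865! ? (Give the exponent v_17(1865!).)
v_17(1865!) = 115

Legendre's formula: v_p(n!) = Σ_{k ≥ 1} ⌊n / p^k⌋. For p = 17, n = 1865, the terms are:
  ⌊1865/17^1⌋ = ⌊1865/17⌋ = 109
  ⌊1865/17^2⌋ = ⌊1865/289⌋ = 6
(the next term ⌊1865/17^3⌋ = 0, terminating the sum). Summing: v_17(1865!) = 109 + 6 = 115.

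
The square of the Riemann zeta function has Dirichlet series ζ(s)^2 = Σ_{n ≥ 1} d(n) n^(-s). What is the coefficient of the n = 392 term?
d(392) = 12

ζ(s)^2 = (Σ 1/m^s)(Σ 1/k^s). The coefficient of 1/n^s in the product is the number of ordered pairs (m, k) with mk = n, which equals d(n). For n = 392, divisors are [1, 2, 4, 7, 8, 14, 28, 49, 56, 98, 196, 392], so d(392) = 12.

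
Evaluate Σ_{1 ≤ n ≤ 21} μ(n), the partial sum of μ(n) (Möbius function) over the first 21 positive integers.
Σ_{n ≤ 21} μ(n) = -2

Compute μ(n) for each 1 ≤ n ≤ 21: μ(1) = 1, μ(2) = -1, μ(3) = -1, μ(4) = 0, μ(5) = -1, μ(6) = 1, μ(7) = -1, μ(8) = 0, μ(9) = 0, μ(10) = 1, μ(11) = -1, μ(12) = 0, μ(13) = -1, μ(14) = 1, μ(15) = 1, μ(16) = 0, μ(17) = -1, μ(18) = 0, μ(19) = -1, μ(20) = 0, μ(21) = 1. Summing all 21 values: -2. (Mertens function M(x) = Σ_{n ≤ x} μ(n); on average M(x) should be small (PNT ⟺ M(x) = o(x)).)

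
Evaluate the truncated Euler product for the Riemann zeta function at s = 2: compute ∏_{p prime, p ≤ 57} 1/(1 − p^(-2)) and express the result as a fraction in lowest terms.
∏ = 35034630647548196605993834769/21373637931227167970033664000

The primes p ≤ 57 are [2, 3, 5, 7, 11, 13, 17, 19, 23, 29, 31, 37, 41, 43, 47, 53]. For each prime, (1 − 1/p^2)^(-1) = p^2 / (p^2 − 1). The product is (1 − 1/2^2)^(-1), (1 − 1/3^2)^(-1), (1 − 1/5^2)^(-1), (1 − 1/7^2)^(-1), (1 − 1/11^2)^(-1), (1 − 1/13^2)^(-1), (1 − 1/17^2)^(-1), (1 − 1/19^2)^(-1), (1 − 1/23^2)^(-1), (1 − 1/29^2)^(-1), (1 − 1/31^2)^(-1), (1 − 1/37^2)^(-1), (1 − 1/41^2)^(-1), (1 − 1/43^2)^(-1), (1 − 1/47^2)^(-1), (1 − 1/53^2)^(-1) = ∏ p^2 / (p^2 − 1) = 35034630647548196605993834769/21373637931227167970033664000.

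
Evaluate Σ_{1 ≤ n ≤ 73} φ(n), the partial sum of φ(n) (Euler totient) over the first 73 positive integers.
Σ_{n ≤ 73} φ(n) = 1660

Compute φ(n) for each 1 ≤ n ≤ 73: φ(1) = 1, φ(2) = 1, φ(3) = 2, φ(4) = 2, φ(5) = 4, φ(6) = 2, φ(7) = 6, φ(8) = 4, φ(9) = 6, φ(10) = 4, φ(11) = 10, φ(12) = 4, φ(13) = 12, φ(14) = 6, φ(15) = 8, φ(16) = 8, φ(17) = 16, φ(18) = 6, φ(19) = 18, φ(20) = 8, φ(21) = 12, φ(22) = 10, φ(23) = 22, φ(24) = 8, φ(25) = 20, φ(26) = 12, φ(27) = 18, φ(28) = 12, φ(29) = 28, φ(30) = 8, φ(31) = 30, φ(32) = 16, φ(33) = 20, φ(34) = 16, φ(35) = 24, φ(36) = 12, φ(37) = 36, φ(38) = 18, φ(39) = 24, φ(40) = 16, φ(41) = 40, φ(42) = 12, φ(43) = 42, φ(44) = 20, φ(45) = 24, φ(46) = 22, φ(47) = 46, φ(48) = 16, φ(49) = 42, φ(50) = 20, φ(51) = 32, φ(52) = 24, φ(53) = 52, φ(54) = 18, φ(55) = 40, φ(56) = 24, φ(57) = 36, φ(58) = 28, φ(59) = 58, φ(60) = 16, φ(61) = 60, φ(62) = 30, φ(63) = 36, φ(64) = 32, φ(65) = 48, φ(66) = 20, φ(67) = 66, φ(68) = 32, φ(69) = 44, φ(70) = 24, φ(71) = 70, φ(72) = 24, φ(73) = 72. Summing all 73 values: 1660. (Average order: Σ_{n ≤ x} φ(n) ~ (3/π²) x². For x = 73, (3/π²)·73² ≈ 1619.82.)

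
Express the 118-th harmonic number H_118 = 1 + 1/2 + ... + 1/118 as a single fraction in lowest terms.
H_118 = 93018884434841482250701215017315081260434614082769/17379782769567790172972927968296006432665936992320

Direct summation: H_118 = 1 + 1/2 + ... + 1/118. The least common denominator is lcm(1, ..., 118) = 955888052326228459513511038256280353796626534577600; over this denominator the numerator is 955888052326228459513511038256280353796626534577600 + 477944026163114229756755519128140176898313267288800 + 318629350775409486504503679418760117932208844859200 + 238972013081557114878377759564070088449156633644400 + 191177610465245691902702207651256070759325306915520 + 159314675387704743252251839709380058966104422429600 + 136555436046604065644787291179468621970946647796800 + 119486006540778557439188879782035044224578316822200 + 106209783591803162168167893139586705977402948286400 + 95588805232622845951351103825628035379662653457760 + 86898913847838950864864639841480032163329684961600 + 79657337693852371626125919854690029483052211214800 + 73529850178940650731808541404329257984355887275200 + 68277718023302032822393645589734310985473323898400 + 63725870155081897300900735883752023586441768971840 + 59743003270389278719594439891017522112289158411100 + 56228708960366379971383002250369432576272149092800 + 53104891795901581084083946569793352988701474143200 + 50309897490854129448079528329277913357717186030400 + 47794402616311422975675551912814017689831326728880 + 45518478682201355214929097059822873990315549265600 + 43449456923919475432432319920740016081664842480800 + 41560350101140367804935262532881754512896805851200 + 39828668846926185813062959927345014741526105607400 + 38235522093049138380540441530251214151865061383104 + 36764925089470325365904270702164628992177943637600 + 35403261197267720722722631046528901992467649428800 + 34138859011651016411196822794867155492736661949200 + 32961656976766498603914173732975184613676777054400 + 31862935077540948650450367941876011793220884485920 + 30835098462136401919790678653428398509568597889600 + 29871501635194639359797219945508761056144579205550 + 28966304615946316954954879947160010721109894987200 + 28114354480183189985691501125184716288136074546400 + 27311087209320813128957458235893724394189329559360 + 26552445897950790542041973284896676494350737071600 + 25834812225033201608473271304223793345854771204800 + 25154948745427064724039764164638956678858593015200 + 24509950059646883577269513801443085994785295758400 + 23897201308155711487837775956407008844915663364440 + 23314342739664108768622220445275130580405525233600 + 22759239341100677607464548529911436995157774632800 + 22229954705261126965430489261773961716200617083200 + 21724728461959737716216159960370008040832421240400 + 21241956718360632433633578627917341195480589657280 + 20780175050570183902467631266440877256448402925600 + 20338043666515499138585341239495326676523968820800 + 19914334423463092906531479963672507370763052803700 + 19507919435229152234969613025638374567278092542400 + 19117761046524569190270220765125607075932530691552 + 18742902986788793323794334083456477525424049697600 + 18382462544735162682952135351082314496088971818800 + 18035623628796763387047378080307176486728802539200 + 17701630598633860361361315523264450996233824714400 + 17379782769567790172972927968296006432665936992320 + 17069429505825508205598411397433577746368330974600 + 16769965830284709816026509443092637785905728676800 + 16480828488383249301957086866487592306838388527200 + 16201492412308956940906966750106446674519093806400 + 15931467538770474325225183970938005896610442242960 + 15670295939774237041205098987807874652403713681600 + 15417549231068200959895339326714199254784298944800 + 15172826227400451738309699019940957996771849755200 + 14935750817597319679898609972754380528072289602775 + 14705970035788130146361708280865851596871177455040 + 14483152307973158477477439973580005360554947493600 + 14266985855615350141992702063526572444725769172800 + 14057177240091594992845750562592358144068037273200 + 13853450033713455934978420844293918170965601950400 + 13655543604660406564478729117946862197094664779680 + 13463212004594767035401563919102540194318683585600 + 13276222948975395271020986642448338247175368535800 + 13094356881181211774157685455565484298583925131200 + 12917406112516600804236635652111896672927385602400 + 12745174031016379460180147176750404717288353794368 + 12577474372713532362019882082319478339429296507600 + 12414130549691278694980662834497147451904240708800 + 12254975029823441788634756900721542997392647879200 + 12099848763623145057133051117168105744261095374400 + 11948600654077855743918887978203504422457831682220 + 11801087065755906907574210348842967330822549809600 + 11657171369832054384311110222637565290202762616800 + 11516723522002752524259169135617835587911163067200 + 11379619670550338803732274264955718497578887316400 + 11245741792073275994276600450073886515254429818560 + 11114977352630563482715244630886980858100308541600 + 10987218992255499534638057910991728204558925684800 + 10862364230979868858108079980185004020416210620200 + 10740315194676724264196753238834610716816028478400 + 10620978359180316216816789313958670597740294828640 + 10504264311277235818829791629189893997765126753600 + 10390087525285091951233815633220438628224201462800 + 10278366154045467306596892884476132836522865963200 + 10169021833257749569292670619747663338261984410400 + 10061979498170825889615905665855582671543437206080 + 9957167211731546453265739981836253685381526401850 + 9854516003363179994984649878930725296872438500800 + 9753959717614576117484806512819187283639046271200 + 9655434871982105651651626649053336907036631662400 + 9558880523262284595135110382562803537966265345776 + 9464238141843846133797138992636439146501252817600 + 9371451493394396661897167041728238762712024848800 + 9280466527439111257412728526760003434918704219200 + 9191231272367581341476067675541157248044485909400 + 9103695736440271042985819411964574798063109853120 + 9017811814398381693523689040153588243364401269600 + 8933533199310546350593561105198881811183425556800 + 8850815299316930180680657761632225498116912357200 + 8769615158956224399206523286754865631161711326400 + 8689891384783895086486463984148003216332968496160 + 8611604075011067202824423768074597781951590401600 + 8534714752912754102799205698716788873184165487300 + 8459186303771933270031071135011330564571916235200 + 8384982915142354908013254721546318892952864338400 + 8312070020228073560987052506576350902579361170240 + 8240414244191624650978543433243796153419194263600 + 8169983353215627859089837933814361998261765252800 + 8100746206154478470453483375053223337259546903200 = 5116038643916281523788566825952329469323903774552295, so H_118 = 5116038643916281523788566825952329469323903774552295/955888052326228459513511038256280353796626534577600; reducing by gcd(5116038643916281523788566825952329469323903774552295, 955888052326228459513511038256280353796626534577600) = 55 gives 93018884434841482250701215017315081260434614082769/17379782769567790172972927968296006432665936992320 ≈ 5.35213. (The PNT-adjacent estimate ln(118) + γ ≈ 5.34790 matches within O(1/n).)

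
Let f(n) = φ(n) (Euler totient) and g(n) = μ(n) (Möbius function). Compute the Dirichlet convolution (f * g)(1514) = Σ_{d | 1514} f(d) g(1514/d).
(φ * μ)(1514) = 0

Divisors of 1514: [1, 2, 757, 1514]. For each d | 1514:
  d = 1: φ(1) · μ(1514/1) = 1 · 1 = 1
  d = 2: φ(2) · μ(1514/2) = 1 · -1 = -1
  d = 757: φ(757) · μ(1514/757) = 756 · -1 = -756
  d = 1514: φ(1514) · μ(1514/1514) = 756 · 1 = 756
Summing: (φ * μ)(1514) = 1 + -1 + -756 + 756 = 0.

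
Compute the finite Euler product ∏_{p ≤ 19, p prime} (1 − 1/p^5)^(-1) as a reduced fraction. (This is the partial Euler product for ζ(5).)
∏ = 995488417328655275157507375/960036697434231116505428608

The primes p ≤ 19 are [2, 3, 5, 7, 11, 13, 17, 19]. For each prime, (1 − 1/p^5)^(-1) = p^5 / (p^5 − 1). The product is (1 − 1/2^5)^(-1), (1 − 1/3^5)^(-1), (1 − 1/5^5)^(-1), (1 − 1/7^5)^(-1), (1 − 1/11^5)^(-1), (1 − 1/13^5)^(-1), (1 − 1/17^5)^(-1), (1 − 1/19^5)^(-1) = ∏ p^5 / (p^5 − 1) = 995488417328655275157507375/960036697434231116505428608.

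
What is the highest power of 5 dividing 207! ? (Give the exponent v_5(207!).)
v_5(207!) = 50

Legendre's formula: v_p(n!) = Σ_{k ≥ 1} ⌊n / p^k⌋. For p = 5, n = 207, the terms are:
  ⌊207/5^1⌋ = ⌊207/5⌋ = 41
  ⌊207/5^2⌋ = ⌊207/25⌋ = 8
  ⌊207/5^3⌋ = ⌊207/125⌋ = 1
(the next term ⌊207/5^4⌋ = 0, terminating the sum). Summing: v_5(207!) = 41 + 8 + 1 = 50.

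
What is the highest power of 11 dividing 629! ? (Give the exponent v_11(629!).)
v_11(629!) = 62

Legendre's formula: v_p(n!) = Σ_{k ≥ 1} ⌊n / p^k⌋. For p = 11, n = 629, the terms are:
  ⌊629/11^1⌋ = ⌊629/11⌋ = 57
  ⌊629/11^2⌋ = ⌊629/121⌋ = 5
(the next term ⌊629/11^3⌋ = 0, terminating the sum). Summing: v_11(629!) = 57 + 5 = 62.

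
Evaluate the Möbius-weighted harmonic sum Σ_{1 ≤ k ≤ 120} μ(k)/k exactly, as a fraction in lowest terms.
Σ μ(k)/k = -57036343158881297864991132838495688289960443/6322010928083521557629041258308732498654937398

Values of μ(k) for 1 ≤ k ≤ 120: μ(1) = 1, μ(2) = -1, μ(3) = -1, μ(5) = -1, μ(6) = 1, μ(7) = -1, μ(10) = 1, μ(11) = -1, μ(13) = -1, μ(14) = 1, μ(15) = 1, μ(17) = -1, μ(19) = -1, μ(21) = 1, μ(22) = 1, μ(23) = -1, μ(26) = 1, μ(29) = -1, μ(30) = -1, μ(31) = -1, μ(33) = 1, μ(34) = 1, μ(35) = 1, μ(37) = -1, μ(38) = 1, μ(39) = 1, μ(41) = -1, μ(42) = -1, μ(43) = -1, μ(46) = 1, μ(47) = -1, μ(51) = 1, μ(53) = -1, μ(55) = 1, μ(57) = 1, μ(58) = 1, μ(59) = -1, μ(61) = -1, μ(62) = 1, μ(65) = 1, μ(66) = -1, μ(67) = -1, μ(69) = 1, μ(70) = -1, μ(71) = -1, μ(73) = -1, μ(74) = 1, μ(77) = 1, μ(78) = -1, μ(79) = -1, μ(82) = 1, μ(83) = -1, μ(85) = 1, μ(86) = 1, μ(87) = 1, μ(89) = -1, μ(91) = 1, μ(93) = 1, μ(94) = 1, μ(95) = 1, μ(97) = -1, μ(101) = -1, μ(102) = -1, μ(103) = -1, μ(105) = -1, μ(106) = 1, μ(107) = -1, μ(109) = -1, μ(110) = -1, μ(111) = 1, μ(113) = -1, μ(114) = -1, μ(115) = 1, μ(118) = 1, μ(119) = 1, with μ = 0 on non-squarefree integers. Summing μ(k)/k for k where μ(k) ≠ 0 gives -57036343158881297864991132838495688289960443/6322010928083521557629041258308732498654937398 ≈ -0.0090. (PNT ⟺ this sum → 0 as n → ∞.)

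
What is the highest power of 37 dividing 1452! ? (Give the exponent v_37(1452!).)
v_37(1452!) = 40

Legendre's formula: v_p(n!) = Σ_{k ≥ 1} ⌊n / p^k⌋. For p = 37, n = 1452, the terms are:
  ⌊1452/37^1⌋ = ⌊1452/37⌋ = 39
  ⌊1452/37^2⌋ = ⌊1452/1369⌋ = 1
(the next term ⌊1452/37^3⌋ = 0, terminating the sum). Summing: v_37(1452!) = 39 + 1 = 40.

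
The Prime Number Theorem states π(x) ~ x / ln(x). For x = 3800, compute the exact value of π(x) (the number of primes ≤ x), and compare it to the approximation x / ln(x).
π(3800) = 528;  x/ln(x) ≈ 461.01;  relative error ≈ 12.69%.

Directly count primes up to 3800: π(3800) = 528. The PNT approximation gives 3800/ln(3800) ≈ 3800/8.24276 ≈ 461.01. Relative error (π(x) − x/ln(x)) / π(x) ≈ 12.69%; the approximation is known to undercount slightly (Li(x) is a better estimate).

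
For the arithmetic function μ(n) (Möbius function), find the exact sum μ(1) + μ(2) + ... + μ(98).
Σ_{n ≤ 98} μ(n) = 1

Compute μ(n) for each 1 ≤ n ≤ 98: μ(1) = 1, μ(2) = -1, μ(3) = -1, μ(4) = 0, μ(5) = -1, μ(6) = 1, μ(7) = -1, μ(8) = 0, μ(9) = 0, μ(10) = 1, μ(11) = -1, μ(12) = 0, μ(13) = -1, μ(14) = 1, μ(15) = 1, μ(16) = 0, μ(17) = -1, μ(18) = 0, μ(19) = -1, μ(20) = 0, μ(21) = 1, μ(22) = 1, μ(23) = -1, μ(24) = 0, μ(25) = 0, μ(26) = 1, μ(27) = 0, μ(28) = 0, μ(29) = -1, μ(30) = -1, μ(31) = -1, μ(32) = 0, μ(33) = 1, μ(34) = 1, μ(35) = 1, μ(36) = 0, μ(37) = -1, μ(38) = 1, μ(39) = 1, μ(40) = 0, μ(41) = -1, μ(42) = -1, μ(43) = -1, μ(44) = 0, μ(45) = 0, μ(46) = 1, μ(47) = -1, μ(48) = 0, μ(49) = 0, μ(50) = 0, μ(51) = 1, μ(52) = 0, μ(53) = -1, μ(54) = 0, μ(55) = 1, μ(56) = 0, μ(57) = 1, μ(58) = 1, μ(59) = -1, μ(60) = 0, μ(61) = -1, μ(62) = 1, μ(63) = 0, μ(64) = 0, μ(65) = 1, μ(66) = -1, μ(67) = -1, μ(68) = 0, μ(69) = 1, μ(70) = -1, μ(71) = -1, μ(72) = 0, μ(73) = -1, μ(74) = 1, μ(75) = 0, μ(76) = 0, μ(77) = 1, μ(78) = -1, μ(79) = -1, μ(80) = 0, μ(81) = 0, μ(82) = 1, μ(83) = -1, μ(84) = 0, μ(85) = 1, μ(86) = 1, μ(87) = 1, μ(88) = 0, μ(89) = -1, μ(90) = 0, μ(91) = 1, μ(92) = 0, μ(93) = 1, μ(94) = 1, μ(95) = 1, μ(96) = 0, μ(97) = -1, μ(98) = 0. Summing all 98 values: 1. (Mertens function M(x) = Σ_{n ≤ x} μ(n); on average M(x) should be small (PNT ⟺ M(x) = o(x)).)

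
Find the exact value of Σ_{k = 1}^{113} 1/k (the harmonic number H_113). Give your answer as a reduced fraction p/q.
H_113 = 92269644494133624806164448254219916691626018956801/17379782769567790172972927968296006432665936992320

Direct summation: H_113 = 1 + 1/2 + ... + 1/113. The least common denominator is lcm(1, ..., 113) = 955888052326228459513511038256280353796626534577600; over this denominator the numerator is 955888052326228459513511038256280353796626534577600 + 477944026163114229756755519128140176898313267288800 + 318629350775409486504503679418760117932208844859200 + 238972013081557114878377759564070088449156633644400 + 191177610465245691902702207651256070759325306915520 + 159314675387704743252251839709380058966104422429600 + 136555436046604065644787291179468621970946647796800 + 119486006540778557439188879782035044224578316822200 + 106209783591803162168167893139586705977402948286400 + 95588805232622845951351103825628035379662653457760 + 86898913847838950864864639841480032163329684961600 + 79657337693852371626125919854690029483052211214800 + 73529850178940650731808541404329257984355887275200 + 68277718023302032822393645589734310985473323898400 + 63725870155081897300900735883752023586441768971840 + 59743003270389278719594439891017522112289158411100 + 56228708960366379971383002250369432576272149092800 + 53104891795901581084083946569793352988701474143200 + 50309897490854129448079528329277913357717186030400 + 47794402616311422975675551912814017689831326728880 + 45518478682201355214929097059822873990315549265600 + 43449456923919475432432319920740016081664842480800 + 41560350101140367804935262532881754512896805851200 + 39828668846926185813062959927345014741526105607400 + 38235522093049138380540441530251214151865061383104 + 36764925089470325365904270702164628992177943637600 + 35403261197267720722722631046528901992467649428800 + 34138859011651016411196822794867155492736661949200 + 32961656976766498603914173732975184613676777054400 + 31862935077540948650450367941876011793220884485920 + 30835098462136401919790678653428398509568597889600 + 29871501635194639359797219945508761056144579205550 + 28966304615946316954954879947160010721109894987200 + 28114354480183189985691501125184716288136074546400 + 27311087209320813128957458235893724394189329559360 + 26552445897950790542041973284896676494350737071600 + 25834812225033201608473271304223793345854771204800 + 25154948745427064724039764164638956678858593015200 + 24509950059646883577269513801443085994785295758400 + 23897201308155711487837775956407008844915663364440 + 23314342739664108768622220445275130580405525233600 + 22759239341100677607464548529911436995157774632800 + 22229954705261126965430489261773961716200617083200 + 21724728461959737716216159960370008040832421240400 + 21241956718360632433633578627917341195480589657280 + 20780175050570183902467631266440877256448402925600 + 20338043666515499138585341239495326676523968820800 + 19914334423463092906531479963672507370763052803700 + 19507919435229152234969613025638374567278092542400 + 19117761046524569190270220765125607075932530691552 + 18742902986788793323794334083456477525424049697600 + 18382462544735162682952135351082314496088971818800 + 18035623628796763387047378080307176486728802539200 + 17701630598633860361361315523264450996233824714400 + 17379782769567790172972927968296006432665936992320 + 17069429505825508205598411397433577746368330974600 + 16769965830284709816026509443092637785905728676800 + 16480828488383249301957086866487592306838388527200 + 16201492412308956940906966750106446674519093806400 + 15931467538770474325225183970938005896610442242960 + 15670295939774237041205098987807874652403713681600 + 15417549231068200959895339326714199254784298944800 + 15172826227400451738309699019940957996771849755200 + 14935750817597319679898609972754380528072289602775 + 14705970035788130146361708280865851596871177455040 + 14483152307973158477477439973580005360554947493600 + 14266985855615350141992702063526572444725769172800 + 14057177240091594992845750562592358144068037273200 + 13853450033713455934978420844293918170965601950400 + 13655543604660406564478729117946862197094664779680 + 13463212004594767035401563919102540194318683585600 + 13276222948975395271020986642448338247175368535800 + 13094356881181211774157685455565484298583925131200 + 12917406112516600804236635652111896672927385602400 + 12745174031016379460180147176750404717288353794368 + 12577474372713532362019882082319478339429296507600 + 12414130549691278694980662834497147451904240708800 + 12254975029823441788634756900721542997392647879200 + 12099848763623145057133051117168105744261095374400 + 11948600654077855743918887978203504422457831682220 + 11801087065755906907574210348842967330822549809600 + 11657171369832054384311110222637565290202762616800 + 11516723522002752524259169135617835587911163067200 + 11379619670550338803732274264955718497578887316400 + 11245741792073275994276600450073886515254429818560 + 11114977352630563482715244630886980858100308541600 + 10987218992255499534638057910991728204558925684800 + 10862364230979868858108079980185004020416210620200 + 10740315194676724264196753238834610716816028478400 + 10620978359180316216816789313958670597740294828640 + 10504264311277235818829791629189893997765126753600 + 10390087525285091951233815633220438628224201462800 + 10278366154045467306596892884476132836522865963200 + 10169021833257749569292670619747663338261984410400 + 10061979498170825889615905665855582671543437206080 + 9957167211731546453265739981836253685381526401850 + 9854516003363179994984649878930725296872438500800 + 9753959717614576117484806512819187283639046271200 + 9655434871982105651651626649053336907036631662400 + 9558880523262284595135110382562803537966265345776 + 9464238141843846133797138992636439146501252817600 + 9371451493394396661897167041728238762712024848800 + 9280466527439111257412728526760003434918704219200 + 9191231272367581341476067675541157248044485909400 + 9103695736440271042985819411964574798063109853120 + 9017811814398381693523689040153588243364401269600 + 8933533199310546350593561105198881811183425556800 + 8850815299316930180680657761632225498116912357200 + 8769615158956224399206523286754865631161711326400 + 8689891384783895086486463984148003216332968496160 + 8611604075011067202824423768074597781951590401600 + 8534714752912754102799205698716788873184165487300 + 8459186303771933270031071135011330564571916235200 = 5074830447177349364339044653982095418039431042624055, so H_113 = 5074830447177349364339044653982095418039431042624055/955888052326228459513511038256280353796626534577600; reducing by gcd(5074830447177349364339044653982095418039431042624055, 955888052326228459513511038256280353796626534577600) = 55 gives 92269644494133624806164448254219916691626018956801/17379782769567790172972927968296006432665936992320 ≈ 5.30902. (The PNT-adjacent estimate ln(113) + γ ≈ 5.30460 matches within O(1/n).)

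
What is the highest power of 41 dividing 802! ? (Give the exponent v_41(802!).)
v_41(802!) = 19

Legendre's formula: v_p(n!) = Σ_{k ≥ 1} ⌊n / p^k⌋. For p = 41, n = 802, the terms are:
  ⌊802/41^1⌋ = ⌊802/41⌋ = 19
(the next term ⌊802/41^2⌋ = 0, terminating the sum). Summing: v_41(802!) = 19 = 19.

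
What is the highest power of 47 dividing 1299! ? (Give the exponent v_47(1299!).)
v_47(1299!) = 27

Legendre's formula: v_p(n!) = Σ_{k ≥ 1} ⌊n / p^k⌋. For p = 47, n = 1299, the terms are:
  ⌊1299/47^1⌋ = ⌊1299/47⌋ = 27
(the next term ⌊1299/47^2⌋ = 0, terminating the sum). Summing: v_47(1299!) = 27 = 27.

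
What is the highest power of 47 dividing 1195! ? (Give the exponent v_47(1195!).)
v_47(1195!) = 25

Legendre's formula: v_p(n!) = Σ_{k ≥ 1} ⌊n / p^k⌋. For p = 47, n = 1195, the terms are:
  ⌊1195/47^1⌋ = ⌊1195/47⌋ = 25
(the next term ⌊1195/47^2⌋ = 0, terminating the sum). Summing: v_47(1195!) = 25 = 25.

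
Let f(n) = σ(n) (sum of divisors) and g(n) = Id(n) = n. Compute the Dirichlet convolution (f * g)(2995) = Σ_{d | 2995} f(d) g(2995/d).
(σ * Id)(2995) = 13189

Divisors of 2995: [1, 5, 599, 2995]. For each d | 2995:
  d = 1: σ(1) · Id(2995/1) = 1 · 2995 = 2995
  d = 5: σ(5) · Id(2995/5) = 6 · 599 = 3594
  d = 599: σ(599) · Id(2995/599) = 600 · 5 = 3000
  d = 2995: σ(2995) · Id(2995/2995) = 3600 · 1 = 3600
Summing: (σ * Id)(2995) = 2995 + 3594 + 3000 + 3600 = 13189.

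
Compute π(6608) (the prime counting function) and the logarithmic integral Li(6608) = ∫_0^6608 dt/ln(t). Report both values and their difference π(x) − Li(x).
π(6608) = 854;  Li(6608) ≈ 869.91;  π(x) − Li(x) ≈ -15.91.

Direct count of primes ≤ 6608 gives π(6608) = 854. Numerical evaluation of the logarithmic integral gives Li(6608) ≈ 869.91. The difference π(x) − Li(x) ≈ -15.91 is typically negative for small/moderate x (Li(x) overestimates), though Littlewood's theorem shows this sign changes infinitely often.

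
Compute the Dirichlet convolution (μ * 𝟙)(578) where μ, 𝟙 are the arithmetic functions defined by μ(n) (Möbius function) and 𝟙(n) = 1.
(μ * 𝟙)(578) = 0

Divisors of 578: [1, 2, 17, 34, 289, 578]. For each d | 578:
  d = 1: μ(1) · 𝟙(578/1) = 1 · 1 = 1
  d = 2: μ(2) · 𝟙(578/2) = -1 · 1 = -1
  d = 17: μ(17) · 𝟙(578/17) = -1 · 1 = -1
  d = 34: μ(34) · 𝟙(578/34) = 1 · 1 = 1
  d = 289: μ(289) · 𝟙(578/289) = 0 · 1 = 0
  d = 578: μ(578) · 𝟙(578/578) = 0 · 1 = 0
Summing: (μ * 𝟙)(578) = 1 + -1 + -1 + 1 + 0 + 0 = 0.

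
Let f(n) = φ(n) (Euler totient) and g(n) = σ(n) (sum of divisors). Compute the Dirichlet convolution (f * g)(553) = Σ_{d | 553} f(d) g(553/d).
(φ * σ)(553) = 2212

Divisors of 553: [1, 7, 79, 553]. For each d | 553:
  d = 1: φ(1) · σ(553/1) = 1 · 640 = 640
  d = 7: φ(7) · σ(553/7) = 6 · 80 = 480
  d = 79: φ(79) · σ(553/79) = 78 · 8 = 624
  d = 553: φ(553) · σ(553/553) = 468 · 1 = 468
Summing: (φ * σ)(553) = 640 + 480 + 624 + 468 = 2212.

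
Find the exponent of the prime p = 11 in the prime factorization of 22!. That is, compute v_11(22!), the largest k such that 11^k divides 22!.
v_11(22!) = 2

Legendre's formula: v_p(n!) = Σ_{k ≥ 1} ⌊n / p^k⌋. For p = 11, n = 22, the terms are:
  ⌊22/11^1⌋ = ⌊22/11⌋ = 2
(the next term ⌊22/11^2⌋ = 0, terminating the sum). Summing: v_11(22!) = 2 = 2.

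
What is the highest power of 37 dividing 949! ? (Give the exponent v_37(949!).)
v_37(949!) = 25

Legendre's formula: v_p(n!) = Σ_{k ≥ 1} ⌊n / p^k⌋. For p = 37, n = 949, the terms are:
  ⌊949/37^1⌋ = ⌊949/37⌋ = 25
(the next term ⌊949/37^2⌋ = 0, terminating the sum). Summing: v_37(949!) = 25 = 25.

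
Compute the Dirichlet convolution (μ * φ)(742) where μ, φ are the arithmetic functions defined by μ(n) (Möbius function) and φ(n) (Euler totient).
(μ * φ)(742) = 0

Divisors of 742: [1, 2, 7, 14, 53, 106, 371, 742]. For each d | 742:
  d = 1: μ(1) · φ(742/1) = 1 · 312 = 312
  d = 2: μ(2) · φ(742/2) = -1 · 312 = -312
  d = 7: μ(7) · φ(742/7) = -1 · 52 = -52
  d = 14: μ(14) · φ(742/14) = 1 · 52 = 52
  d = 53: μ(53) · φ(742/53) = -1 · 6 = -6
  d = 106: μ(106) · φ(742/106) = 1 · 6 = 6
  d = 371: μ(371) · φ(742/371) = 1 · 1 = 1
  d = 742: μ(742) · φ(742/742) = -1 · 1 = -1
Summing: (μ * φ)(742) = 312 + -312 + -52 + 52 + -6 + 6 + 1 + -1 = 0.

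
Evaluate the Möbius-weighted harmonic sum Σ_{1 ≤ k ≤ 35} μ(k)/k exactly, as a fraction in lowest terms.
Σ μ(k)/k = 2562470143/100280245065

Values of μ(k) for 1 ≤ k ≤ 35: μ(1) = 1, μ(2) = -1, μ(3) = -1, μ(5) = -1, μ(6) = 1, μ(7) = -1, μ(10) = 1, μ(11) = -1, μ(13) = -1, μ(14) = 1, μ(15) = 1, μ(17) = -1, μ(19) = -1, μ(21) = 1, μ(22) = 1, μ(23) = -1, μ(26) = 1, μ(29) = -1, μ(30) = -1, μ(31) = -1, μ(33) = 1, μ(34) = 1, μ(35) = 1, with μ = 0 on non-squarefree integers. Summing μ(k)/k for k where μ(k) ≠ 0 gives 2562470143/100280245065 ≈ 0.0256. (PNT ⟺ this sum → 0 as n → ∞.)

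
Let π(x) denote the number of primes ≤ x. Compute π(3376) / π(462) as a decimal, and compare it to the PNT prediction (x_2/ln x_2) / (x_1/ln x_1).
π(3376)/π(462) = 476/89 ≈ 5.3483;  PNT prediction ≈ 5.5185.

π(462) = 89 and π(3376) = 476, so π(3376)/π(462) ≈ 5.3483. The PNT-predicted ratio is (3376/ln(3376)) / (462/ln(462)) ≈ 5.5185. The two agree to within a few percent, as expected.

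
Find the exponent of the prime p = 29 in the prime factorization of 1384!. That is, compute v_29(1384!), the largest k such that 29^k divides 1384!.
v_29(1384!) = 48

Legendre's formula: v_p(n!) = Σ_{k ≥ 1} ⌊n / p^k⌋. For p = 29, n = 1384, the terms are:
  ⌊1384/29^1⌋ = ⌊1384/29⌋ = 47
  ⌊1384/29^2⌋ = ⌊1384/841⌋ = 1
(the next term ⌊1384/29^3⌋ = 0, terminating the sum). Summing: v_29(1384!) = 47 + 1 = 48.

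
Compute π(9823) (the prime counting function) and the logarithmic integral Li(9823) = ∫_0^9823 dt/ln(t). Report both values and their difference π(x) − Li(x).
π(9823) = 1211;  Li(9823) ≈ 1226.90;  π(x) − Li(x) ≈ -15.90.

Direct count of primes ≤ 9823 gives π(9823) = 1211. Numerical evaluation of the logarithmic integral gives Li(9823) ≈ 1226.90. The difference π(x) − Li(x) ≈ -15.90 is typically negative for small/moderate x (Li(x) overestimates), though Littlewood's theorem shows this sign changes infinitely often.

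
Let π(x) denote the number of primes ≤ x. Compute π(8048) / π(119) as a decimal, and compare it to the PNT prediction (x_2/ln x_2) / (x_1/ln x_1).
π(8048)/π(119) = 1011/30 ≈ 33.7000;  PNT prediction ≈ 35.9398.

π(119) = 30 and π(8048) = 1011, so π(8048)/π(119) ≈ 33.7000. The PNT-predicted ratio is (8048/ln(8048)) / (119/ln(119)) ≈ 35.9398. The two agree to within a few percent, as expected.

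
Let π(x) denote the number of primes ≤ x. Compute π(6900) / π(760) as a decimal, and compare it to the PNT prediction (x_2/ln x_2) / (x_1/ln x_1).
π(6900)/π(760) = 887/134 ≈ 6.6194;  PNT prediction ≈ 6.8132.

π(760) = 134 and π(6900) = 887, so π(6900)/π(760) ≈ 6.6194. The PNT-predicted ratio is (6900/ln(6900)) / (760/ln(760)) ≈ 6.8132. The two agree to within a few percent, as expected.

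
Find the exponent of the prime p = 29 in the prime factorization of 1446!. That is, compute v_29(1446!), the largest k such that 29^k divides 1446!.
v_29(1446!) = 50

Legendre's formula: v_p(n!) = Σ_{k ≥ 1} ⌊n / p^k⌋. For p = 29, n = 1446, the terms are:
  ⌊1446/29^1⌋ = ⌊1446/29⌋ = 49
  ⌊1446/29^2⌋ = ⌊1446/841⌋ = 1
(the next term ⌊1446/29^3⌋ = 0, terminating the sum). Summing: v_29(1446!) = 49 + 1 = 50.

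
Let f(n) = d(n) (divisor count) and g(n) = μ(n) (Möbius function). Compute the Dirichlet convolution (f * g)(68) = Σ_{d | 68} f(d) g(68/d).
(d * μ)(68) = 1

Divisors of 68: [1, 2, 4, 17, 34, 68]. For each d | 68:
  d = 1: d(1) · μ(68/1) = 1 · 0 = 0
  d = 2: d(2) · μ(68/2) = 2 · 1 = 2
  d = 4: d(4) · μ(68/4) = 3 · -1 = -3
  d = 17: d(17) · μ(68/17) = 2 · 0 = 0
  d = 34: d(34) · μ(68/34) = 4 · -1 = -4
  d = 68: d(68) · μ(68/68) = 6 · 1 = 6
Summing: (d * μ)(68) = 0 + 2 + -3 + 0 + -4 + 6 = 1.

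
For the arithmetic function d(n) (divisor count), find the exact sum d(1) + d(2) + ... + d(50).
Σ_{n ≤ 50} d(n) = 207

Compute d(n) for each 1 ≤ n ≤ 50: d(1) = 1, d(2) = 2, d(3) = 2, d(4) = 3, d(5) = 2, d(6) = 4, d(7) = 2, d(8) = 4, d(9) = 3, d(10) = 4, d(11) = 2, d(12) = 6, d(13) = 2, d(14) = 4, d(15) = 4, d(16) = 5, d(17) = 2, d(18) = 6, d(19) = 2, d(20) = 6, d(21) = 4, d(22) = 4, d(23) = 2, d(24) = 8, d(25) = 3, d(26) = 4, d(27) = 4, d(28) = 6, d(29) = 2, d(30) = 8, d(31) = 2, d(32) = 6, d(33) = 4, d(34) = 4, d(35) = 4, d(36) = 9, d(37) = 2, d(38) = 4, d(39) = 4, d(40) = 8, d(41) = 2, d(42) = 8, d(43) = 2, d(44) = 6, d(45) = 6, d(46) = 4, d(47) = 2, d(48) = 10, d(49) = 3, d(50) = 6. Summing all 50 values: 207. (Dirichlet's divisor formula: Σ_{n ≤ x} d(n) = x ln(x) + (2γ − 1) x + O(√x). For x = 50, the asymptotic estimate is ≈ 203.32.)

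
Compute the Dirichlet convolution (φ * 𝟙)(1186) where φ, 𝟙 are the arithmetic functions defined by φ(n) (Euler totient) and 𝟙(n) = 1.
(φ * 𝟙)(1186) = 1186

Divisors of 1186: [1, 2, 593, 1186]. For each d | 1186:
  d = 1: φ(1) · 𝟙(1186/1) = 1 · 1 = 1
  d = 2: φ(2) · 𝟙(1186/2) = 1 · 1 = 1
  d = 593: φ(593) · 𝟙(1186/593) = 592 · 1 = 592
  d = 1186: φ(1186) · 𝟙(1186/1186) = 592 · 1 = 592
Summing: (φ * 𝟙)(1186) = 1 + 1 + 592 + 592 = 1186.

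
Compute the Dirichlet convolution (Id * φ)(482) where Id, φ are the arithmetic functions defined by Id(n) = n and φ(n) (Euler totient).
(Id * φ)(482) = 1443

Divisors of 482: [1, 2, 241, 482]. For each d | 482:
  d = 1: Id(1) · φ(482/1) = 1 · 240 = 240
  d = 2: Id(2) · φ(482/2) = 2 · 240 = 480
  d = 241: Id(241) · φ(482/241) = 241 · 1 = 241
  d = 482: Id(482) · φ(482/482) = 482 · 1 = 482
Summing: (Id * φ)(482) = 240 + 480 + 241 + 482 = 1443.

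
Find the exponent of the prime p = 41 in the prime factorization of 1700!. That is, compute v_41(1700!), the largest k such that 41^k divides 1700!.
v_41(1700!) = 42

Legendre's formula: v_p(n!) = Σ_{k ≥ 1} ⌊n / p^k⌋. For p = 41, n = 1700, the terms are:
  ⌊1700/41^1⌋ = ⌊1700/41⌋ = 41
  ⌊1700/41^2⌋ = ⌊1700/1681⌋ = 1
(the next term ⌊1700/41^3⌋ = 0, terminating the sum). Summing: v_41(1700!) = 41 + 1 = 42.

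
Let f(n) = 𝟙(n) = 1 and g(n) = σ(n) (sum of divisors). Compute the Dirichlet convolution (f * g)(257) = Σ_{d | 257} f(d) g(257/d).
(𝟙 * σ)(257) = 259

Divisors of 257: [1, 257]. For each d | 257:
  d = 1: 𝟙(1) · σ(257/1) = 1 · 258 = 258
  d = 257: 𝟙(257) · σ(257/257) = 1 · 1 = 1
Summing: (𝟙 * σ)(257) = 258 + 1 = 259.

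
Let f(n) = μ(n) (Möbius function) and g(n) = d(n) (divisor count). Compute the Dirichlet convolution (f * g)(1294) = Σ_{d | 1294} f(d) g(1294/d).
(μ * d)(1294) = 1

Divisors of 1294: [1, 2, 647, 1294]. For each d | 1294:
  d = 1: μ(1) · d(1294/1) = 1 · 4 = 4
  d = 2: μ(2) · d(1294/2) = -1 · 2 = -2
  d = 647: μ(647) · d(1294/647) = -1 · 2 = -2
  d = 1294: μ(1294) · d(1294/1294) = 1 · 1 = 1
Summing: (μ * d)(1294) = 4 + -2 + -2 + 1 = 1.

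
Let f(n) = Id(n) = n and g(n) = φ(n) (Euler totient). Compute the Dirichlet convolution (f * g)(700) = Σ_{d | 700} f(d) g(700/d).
(Id * φ)(700) = 6760

Divisors of 700: [1, 2, 4, 5, 7, 10, 14, 20, 25, 28, 35, 50, 70, 100, 140, 175, 350, 700]. For each d | 700:
  d = 1: Id(1) · φ(700/1) = 1 · 240 = 240
  d = 2: Id(2) · φ(700/2) = 2 · 120 = 240
  d = 4: Id(4) · φ(700/4) = 4 · 120 = 480
  d = 5: Id(5) · φ(700/5) = 5 · 48 = 240
  d = 7: Id(7) · φ(700/7) = 7 · 40 = 280
  d = 10: Id(10) · φ(700/10) = 10 · 24 = 240
  d = 14: Id(14) · φ(700/14) = 14 · 20 = 280
  d = 20: Id(20) · φ(700/20) = 20 · 24 = 480
  d = 25: Id(25) · φ(700/25) = 25 · 12 = 300
  d = 28: Id(28) · φ(700/28) = 28 · 20 = 560
  d = 35: Id(35) · φ(700/35) = 35 · 8 = 280
  d = 50: Id(50) · φ(700/50) = 50 · 6 = 300
  d = 70: Id(70) · φ(700/70) = 70 · 4 = 280
  d = 100: Id(100) · φ(700/100) = 100 · 6 = 600
  d = 140: Id(140) · φ(700/140) = 140 · 4 = 560
  d = 175: Id(175) · φ(700/175) = 175 · 2 = 350
  d = 350: Id(350) · φ(700/350) = 350 · 1 = 350
  d = 700: Id(700) · φ(700/700) = 700 · 1 = 700
Summing: (Id * φ)(700) = 240 + 240 + 480 + 240 + 280 + 240 + 280 + 480 + 300 + 560 + 280 + 300 + 280 + 600 + 560 + 350 + 350 + 700 = 6760.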